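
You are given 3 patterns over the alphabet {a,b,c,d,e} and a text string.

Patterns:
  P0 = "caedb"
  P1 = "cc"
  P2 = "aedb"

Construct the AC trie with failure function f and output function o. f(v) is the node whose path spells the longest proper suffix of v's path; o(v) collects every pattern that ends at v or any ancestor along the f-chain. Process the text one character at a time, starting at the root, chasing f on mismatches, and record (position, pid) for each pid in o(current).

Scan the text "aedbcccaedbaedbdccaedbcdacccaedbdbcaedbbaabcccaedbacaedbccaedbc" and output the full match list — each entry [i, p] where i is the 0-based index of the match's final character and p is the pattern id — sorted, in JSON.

Build:
Trie nodes:
  0='ε' goto a→7 c→1
  1='c' goto a→2 c→6
  2='ca' goto e→3
  3='cae' goto d→4
  4='caed' goto b→5
  5='caedb' goto ·  [P0 ends]
  6='cc' goto ·  [P1 ends]
  7='a' goto e→8
  8='ae' goto d→9
  9='aed' goto b→10
  10='aedb' goto ·  [P2 ends]

Failure links (BFS by depth):
  n1('c'): parent n0 fail=0; on 'c' 0 → fail=0;  out ∅∪∅=∅
  n7('a'): parent n0 fail=0; on 'a' 0 → fail=0;  out ∅∪∅=∅
  n2('ca'): parent n1 fail=0; on 'a' 0 → fail=7;  out ∅∪∅=∅
  n6('cc'): parent n1 fail=0; on 'c' 0 → fail=1;  out {1}∪∅={1}
  n8('ae'): parent n7 fail=0; on 'e' 0 → fail=0;  out ∅∪∅=∅
  n3('cae'): parent n2 fail=7; on 'e' 7 → fail=8;  out ∅∪∅=∅
  n9('aed'): parent n8 fail=0; on 'd' 0 → fail=0;  out ∅∪∅=∅
  n4('caed'): parent n3 fail=8; on 'd' 8 → fail=9;  out ∅∪∅=∅
  n10('aedb'): parent n9 fail=0; on 'b' 0 → fail=0;  out {2}∪∅={2}
  n5('caedb'): parent n4 fail=9; on 'b' 9 → fail=10;  out {0}∪{2}={0,2}

Text stream:
[0] read 'a'  n0⇒n7
[1] read 'e'  n7⇒n8
[2] read 'd'  n8⇒n9
[3] read 'b'  n9⇒n10  → match P2@[0:3]
[4] read 'c'  n10⇒n1 ·f
[5] read 'c'  n1⇒n6  → match P1@[4:5]
[6] read 'c'  n6⇒n6 ·f  → match P1@[5:6]
[7] read 'a'  n6⇒n2 ·f
[8] read 'e'  n2⇒n3
[9] read 'd'  n3⇒n4
[10] read 'b'  n4⇒n5  → match P0@[6:10],P2@[7:10]
[11] read 'a'  n5⇒n7 ·f
[12] read 'e'  n7⇒n8
[13] read 'd'  n8⇒n9
[14] read 'b'  n9⇒n10  → match P2@[11:14]
[15] read 'd'  n10⇒n0 ·f
[16] read 'c'  n0⇒n1
[17] read 'c'  n1⇒n6  → match P1@[16:17]
[18] read 'a'  n6⇒n2 ·f
[19] read 'e'  n2⇒n3
[20] read 'd'  n3⇒n4
[21] read 'b'  n4⇒n5  → match P0@[17:21],P2@[18:21]
[22] read 'c'  n5⇒n1 ·f
[23] read 'd'  n1⇒n0 ·f
[24] read 'a'  n0⇒n7
[25] read 'c'  n7⇒n1 ·f
[26] read 'c'  n1⇒n6  → match P1@[25:26]
[27] read 'c'  n6⇒n6 ·f  → match P1@[26:27]
[28] read 'a'  n6⇒n2 ·f
[29] read 'e'  n2⇒n3
[30] read 'd'  n3⇒n4
[31] read 'b'  n4⇒n5  → match P0@[27:31],P2@[28:31]
[32] read 'd'  n5⇒n0 ·f
[33] read 'b'  n0⇒n0
[34] read 'c'  n0⇒n1
[35] read 'a'  n1⇒n2
[36] read 'e'  n2⇒n3
[37] read 'd'  n3⇒n4
[38] read 'b'  n4⇒n5  → match P0@[34:38],P2@[35:38]
[39] read 'b'  n5⇒n0 ·f
[40] read 'a'  n0⇒n7
[41] read 'a'  n7⇒n7 ·f
[42] read 'b'  n7⇒n0 ·f
[43] read 'c'  n0⇒n1
[44] read 'c'  n1⇒n6  → match P1@[43:44]
[45] read 'c'  n6⇒n6 ·f  → match P1@[44:45]
[46] read 'a'  n6⇒n2 ·f
[47] read 'e'  n2⇒n3
[48] read 'd'  n3⇒n4
[49] read 'b'  n4⇒n5  → match P0@[45:49],P2@[46:49]
[50] read 'a'  n5⇒n7 ·f
[51] read 'c'  n7⇒n1 ·f
[52] read 'a'  n1⇒n2
[53] read 'e'  n2⇒n3
[54] read 'd'  n3⇒n4
[55] read 'b'  n4⇒n5  → match P0@[51:55],P2@[52:55]
[56] read 'c'  n5⇒n1 ·f
[57] read 'c'  n1⇒n6  → match P1@[56:57]
[58] read 'a'  n6⇒n2 ·f
[59] read 'e'  n2⇒n3
[60] read 'd'  n3⇒n4
[61] read 'b'  n4⇒n5  → match P0@[57:61],P2@[58:61]
[62] read 'c'  n5⇒n1 ·f

Result: [[3,2],[5,1],[6,1],[10,0],[10,2],[14,2],[17,1],[21,0],[21,2],[26,1],[27,1],[31,0],[31,2],[38,0],[38,2],[44,1],[45,1],[49,0],[49,2],[55,0],[55,2],[57,1],[61,0],[61,2]]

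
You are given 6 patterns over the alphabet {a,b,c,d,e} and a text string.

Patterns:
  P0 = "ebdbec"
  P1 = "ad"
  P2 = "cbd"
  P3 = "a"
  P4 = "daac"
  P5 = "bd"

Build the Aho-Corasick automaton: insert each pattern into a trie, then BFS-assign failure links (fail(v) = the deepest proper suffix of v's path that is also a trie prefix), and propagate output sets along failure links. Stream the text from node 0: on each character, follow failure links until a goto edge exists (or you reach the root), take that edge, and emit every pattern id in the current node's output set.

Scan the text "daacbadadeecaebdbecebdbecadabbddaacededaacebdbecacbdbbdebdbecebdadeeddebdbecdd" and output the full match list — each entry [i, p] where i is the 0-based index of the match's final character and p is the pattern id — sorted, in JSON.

Build:
Trie (insert patterns):
  0='ε' goto a→7 b→16 c→9 d→12 e→1
  1='e' goto b→2
  2='eb' goto d→3
  3='ebd' goto b→4
  4='ebdb' goto e→5
  5='ebdbe' goto c→6
  6='ebdbec' goto ·  ←P0
  7='a' goto d→8  ←P3
  8='ad' goto ·  ←P1
  9='c' goto b→10
  10='cb' goto d→11
  11='cbd' goto ·  ←P2
  12='d' goto a→13
  13='da' goto a→14
  14='daa' goto c→15
  15='daac' goto ·  ←P4
  16='b' goto d→17
  17='bd' goto ·  ←P5

BFS fail/out derivation:
  fail(1) 'e': from fail(0)=0 chase 'e': 0 ⇒ 0;  out=∅∪out(0)=∅
  fail(7) 'a': from fail(0)=0 chase 'a': 0 ⇒ 0;  out={3}∪out(0)={3}
  fail(9) 'c': from fail(0)=0 chase 'c': 0 ⇒ 0;  out=∅∪out(0)=∅
  fail(12) 'd': from fail(0)=0 chase 'd': 0 ⇒ 0;  out=∅∪out(0)=∅
  fail(16) 'b': from fail(0)=0 chase 'b': 0 ⇒ 0;  out=∅∪out(0)=∅
  fail(2) 'eb': from fail(1)=0 chase 'b': 0 ⇒ 16;  out=∅∪out(16)=∅
  fail(8) 'ad': from fail(7)=0 chase 'd': 0 ⇒ 12;  out={1}∪out(12)={1}
  fail(10) 'cb': from fail(9)=0 chase 'b': 0 ⇒ 16;  out=∅∪out(16)=∅
  fail(13) 'da': from fail(12)=0 chase 'a': 0 ⇒ 7;  out=∅∪out(7)={3}
  fail(17) 'bd': from fail(16)=0 chase 'd': 0 ⇒ 12;  out={5}∪out(12)={5}
  fail(3) 'ebd': from fail(2)=16 chase 'd': 16 ⇒ 17;  out=∅∪out(17)={5}
  fail(11) 'cbd': from fail(10)=16 chase 'd': 16 ⇒ 17;  out={2}∪out(17)={2,5}
  fail(14) 'daa': from fail(13)=7 chase 'a': 7→0 ⇒ 7;  out=∅∪out(7)={3}
  fail(4) 'ebdb': from fail(3)=17 chase 'b': 17→12→0 ⇒ 16;  out=∅∪out(16)=∅
  fail(15) 'daac': from fail(14)=7 chase 'c': 7→0 ⇒ 9;  out={4}∪out(9)={4}
  fail(5) 'ebdbe': from fail(4)=16 chase 'e': 16→0 ⇒ 1;  out=∅∪out(1)=∅
  fail(6) 'ebdbec': from fail(5)=1 chase 'c': 1→0 ⇒ 9;  out={0}∪out(9)={0}

Run:
pos 0 'd': at 12
pos 1 'a': at 13  ** P3@[1:1]
pos 2 'a': at 14  ** P3@[2:2]
pos 3 'c': at 15  ** P4@[0:3]
pos 4 'b': at 10 (fail-walked)
pos 5 'a': at 7 (fail-walked)  ** P3@[5:5]
pos 6 'd': at 8  ** P1@[5:6]
pos 7 'a': at 13 (fail-walked)  ** P3@[7:7]
pos 8 'd': at 8 (fail-walked)  ** P1@[7:8]
pos 9 'e': at 1 (fail-walked)
pos 10 'e': at 1 (fail-walked)
pos 11 'c': at 9 (fail-walked)
pos 12 'a': at 7 (fail-walked)  ** P3@[12:12]
pos 13 'e': at 1 (fail-walked)
pos 14 'b': at 2
pos 15 'd': at 3  ** P5@[14:15]
pos 16 'b': at 4
pos 17 'e': at 5
pos 18 'c': at 6  ** P0@[13:18]
pos 19 'e': at 1 (fail-walked)
pos 20 'b': at 2
pos 21 'd': at 3  ** P5@[20:21]
pos 22 'b': at 4
pos 23 'e': at 5
pos 24 'c': at 6  ** P0@[19:24]
pos 25 'a': at 7 (fail-walked)  ** P3@[25:25]
pos 26 'd': at 8  ** P1@[25:26]
pos 27 'a': at 13 (fail-walked)  ** P3@[27:27]
pos 28 'b': at 16 (fail-walked)
pos 29 'b': at 16 (fail-walked)
pos 30 'd': at 17  ** P5@[29:30]
pos 31 'd': at 12 (fail-walked)
pos 32 'a': at 13  ** P3@[32:32]
pos 33 'a': at 14  ** P3@[33:33]
pos 34 'c': at 15  ** P4@[31:34]
pos 35 'e': at 1 (fail-walked)
pos 36 'd': at 12 (fail-walked)
pos 37 'e': at 1 (fail-walked)
pos 38 'd': at 12 (fail-walked)
pos 39 'a': at 13  ** P3@[39:39]
pos 40 'a': at 14  ** P3@[40:40]
pos 41 'c': at 15  ** P4@[38:41]
pos 42 'e': at 1 (fail-walked)
pos 43 'b': at 2
pos 44 'd': at 3  ** P5@[43:44]
pos 45 'b': at 4
pos 46 'e': at 5
pos 47 'c': at 6  ** P0@[42:47]
pos 48 'a': at 7 (fail-walked)  ** P3@[48:48]
pos 49 'c': at 9 (fail-walked)
pos 50 'b': at 10
pos 51 'd': at 11  ** P2@[49:51],P5@[50:51]
pos 52 'b': at 16 (fail-walked)
pos 53 'b': at 16 (fail-walked)
pos 54 'd': at 17  ** P5@[53:54]
pos 55 'e': at 1 (fail-walked)
pos 56 'b': at 2
pos 57 'd': at 3  ** P5@[56:57]
pos 58 'b': at 4
pos 59 'e': at 5
pos 60 'c': at 6  ** P0@[55:60]
pos 61 'e': at 1 (fail-walked)
pos 62 'b': at 2
pos 63 'd': at 3  ** P5@[62:63]
pos 64 'a': at 13 (fail-walked)  ** P3@[64:64]
pos 65 'd': at 8 (fail-walked)  ** P1@[64:65]
pos 66 'e': at 1 (fail-walked)
pos 67 'e': at 1 (fail-walked)
pos 68 'd': at 12 (fail-walked)
pos 69 'd': at 12 (fail-walked)
pos 70 'e': at 1 (fail-walked)
pos 71 'b': at 2
pos 72 'd': at 3  ** P5@[71:72]
pos 73 'b': at 4
pos 74 'e': at 5
pos 75 'c': at 6  ** P0@[70:75]
pos 76 'd': at 12 (fail-walked)
pos 77 'd': at 12 (fail-walked)

Matches: [[1,3],[2,3],[3,4],[5,3],[6,1],[7,3],[8,1],[12,3],[15,5],[18,0],[21,5],[24,0],[25,3],[26,1],[27,3],[30,5],[32,3],[33,3],[34,4],[39,3],[40,3],[41,4],[44,5],[47,0],[48,3],[51,2],[51,5],[54,5],[57,5],[60,0],[63,5],[64,3],[65,1],[72,5],[75,0]]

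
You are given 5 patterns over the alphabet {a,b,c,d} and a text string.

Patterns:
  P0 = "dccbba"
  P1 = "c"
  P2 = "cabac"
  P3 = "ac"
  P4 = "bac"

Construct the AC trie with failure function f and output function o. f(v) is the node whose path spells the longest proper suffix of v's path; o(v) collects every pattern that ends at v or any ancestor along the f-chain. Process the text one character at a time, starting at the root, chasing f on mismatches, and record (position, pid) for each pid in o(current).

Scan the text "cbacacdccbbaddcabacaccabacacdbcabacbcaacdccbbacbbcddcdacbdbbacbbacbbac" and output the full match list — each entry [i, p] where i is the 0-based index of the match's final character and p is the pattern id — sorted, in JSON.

Build automaton:
Trie (insert patterns):
  n0 'ε': a→12 b→14 c→7 d→1
  n1 'd': c→2
  n2 'dc': c→3
  n3 'dcc': b→4
  n4 'dccb': b→5
  n5 'dccbb': a→6
  n6 'dccbba': ·  ←P0
  n7 'c': a→8  ←P1
  n8 'ca': b→9
  n9 'cab': a→10
  n10 'caba': c→11
  n11 'cabac': ·  ←P2
  n12 'a': c→13
  n13 'ac': ·  ←P3
  n14 'b': a→15
  n15 'ba': c→16
  n16 'bac': ·  ←P4

Failure links (BFS by depth):
  fail(1) 'd': from fail(0)=0 chase 'd': 0 ⇒ 0;  out=∅∪out(0)=∅
  fail(7) 'c': from fail(0)=0 chase 'c': 0 ⇒ 0;  out={1}∪out(0)={1}
  fail(12) 'a': from fail(0)=0 chase 'a': 0 ⇒ 0;  out=∅∪out(0)=∅
  fail(14) 'b': from fail(0)=0 chase 'b': 0 ⇒ 0;  out=∅∪out(0)=∅
  fail(2) 'dc': from fail(1)=0 chase 'c': 0 ⇒ 7;  out=∅∪out(7)={1}
  fail(8) 'ca': from fail(7)=0 chase 'a': 0 ⇒ 12;  out=∅∪out(12)=∅
  fail(13) 'ac': from fail(12)=0 chase 'c': 0 ⇒ 7;  out={3}∪out(7)={1,3}
  fail(15) 'ba': from fail(14)=0 chase 'a': 0 ⇒ 12;  out=∅∪out(12)=∅
  fail(3) 'dcc': from fail(2)=7 chase 'c': 7→0 ⇒ 7;  out=∅∪out(7)={1}
  fail(9) 'cab': from fail(8)=12 chase 'b': 12→0 ⇒ 14;  out=∅∪out(14)=∅
  fail(16) 'bac': from fail(15)=12 chase 'c': 12 ⇒ 13;  out={4}∪out(13)={1,3,4}
  fail(4) 'dccb': from fail(3)=7 chase 'b': 7→0 ⇒ 14;  out=∅∪out(14)=∅
  fail(10) 'caba': from fail(9)=14 chase 'a': 14 ⇒ 15;  out=∅∪out(15)=∅
  fail(5) 'dccbb': from fail(4)=14 chase 'b': 14→0 ⇒ 14;  out=∅∪out(14)=∅
  fail(11) 'cabac': from fail(10)=15 chase 'c': 15 ⇒ 16;  out={2}∪out(16)={1,2,3,4}
  fail(6) 'dccbba': from fail(5)=14 chase 'a': 14 ⇒ 15;  out={0}∪out(15)={0}

Run:
pos 0 'c': at 7  ** P1@[0:0]
pos 1 'b': at 14 (via fail)
pos 2 'a': at 15
pos 3 'c': at 16  ** P1@[3:3],P3@[2:3],P4@[1:3]
pos 4 'a': at 8 (via fail)
pos 5 'c': at 13 (via fail)  ** P1@[5:5],P3@[4:5]
pos 6 'd': at 1 (via fail)
pos 7 'c': at 2  ** P1@[7:7]
pos 8 'c': at 3  ** P1@[8:8]
pos 9 'b': at 4
pos 10 'b': at 5
pos 11 'a': at 6  ** P0@[6:11]
pos 12 'd': at 1 (via fail)
pos 13 'd': at 1 (via fail)
pos 14 'c': at 2  ** P1@[14:14]
pos 15 'a': at 8 (via fail)
pos 16 'b': at 9
pos 17 'a': at 10
pos 18 'c': at 11  ** P1@[18:18],P2@[14:18],P3@[17:18],P4@[16:18]
pos 19 'a': at 8 (via fail)
pos 20 'c': at 13 (via fail)  ** P1@[20:20],P3@[19:20]
pos 21 'c': at 7 (via fail)  ** P1@[21:21]
pos 22 'a': at 8
pos 23 'b': at 9
pos 24 'a': at 10
pos 25 'c': at 11  ** P1@[25:25],P2@[21:25],P3@[24:25],P4@[23:25]
pos 26 'a': at 8 (via fail)
pos 27 'c': at 13 (via fail)  ** P1@[27:27],P3@[26:27]
pos 28 'd': at 1 (via fail)
pos 29 'b': at 14 (via fail)
pos 30 'c': at 7 (via fail)  ** P1@[30:30]
pos 31 'a': at 8
pos 32 'b': at 9
pos 33 'a': at 10
pos 34 'c': at 11  ** P1@[34:34],P2@[30:34],P3@[33:34],P4@[32:34]
pos 35 'b': at 14 (via fail)
pos 36 'c': at 7 (via fail)  ** P1@[36:36]
pos 37 'a': at 8
pos 38 'a': at 12 (via fail)
pos 39 'c': at 13  ** P1@[39:39],P3@[38:39]
pos 40 'd': at 1 (via fail)
pos 41 'c': at 2  ** P1@[41:41]
pos 42 'c': at 3  ** P1@[42:42]
pos 43 'b': at 4
pos 44 'b': at 5
pos 45 'a': at 6  ** P0@[40:45]
pos 46 'c': at 16 (via fail)  ** P1@[46:46],P3@[45:46],P4@[44:46]
pos 47 'b': at 14 (via fail)
pos 48 'b': at 14 (via fail)
pos 49 'c': at 7 (via fail)  ** P1@[49:49]
pos 50 'd': at 1 (via fail)
pos 51 'd': at 1 (via fail)
pos 52 'c': at 2  ** P1@[52:52]
pos 53 'd': at 1 (via fail)
pos 54 'a': at 12 (via fail)
pos 55 'c': at 13  ** P1@[55:55],P3@[54:55]
pos 56 'b': at 14 (via fail)
pos 57 'd': at 1 (via fail)
pos 58 'b': at 14 (via fail)
pos 59 'b': at 14 (via fail)
pos 60 'a': at 15
pos 61 'c': at 16  ** P1@[61:61],P3@[60:61],P4@[59:61]
pos 62 'b': at 14 (via fail)
pos 63 'b': at 14 (via fail)
pos 64 'a': at 15
pos 65 'c': at 16  ** P1@[65:65],P3@[64:65],P4@[63:65]
pos 66 'b': at 14 (via fail)
pos 67 'b': at 14 (via fail)
pos 68 'a': at 15
pos 69 'c': at 16  ** P1@[69:69],P3@[68:69],P4@[67:69]

Matches: [[0,1],[3,1],[3,3],[3,4],[5,1],[5,3],[7,1],[8,1],[11,0],[14,1],[18,1],[18,2],[18,3],[18,4],[20,1],[20,3],[21,1],[25,1],[25,2],[25,3],[25,4],[27,1],[27,3],[30,1],[34,1],[34,2],[34,3],[34,4],[36,1],[39,1],[39,3],[41,1],[42,1],[45,0],[46,1],[46,3],[46,4],[49,1],[52,1],[55,1],[55,3],[61,1],[61,3],[61,4],[65,1],[65,3],[65,4],[69,1],[69,3],[69,4]]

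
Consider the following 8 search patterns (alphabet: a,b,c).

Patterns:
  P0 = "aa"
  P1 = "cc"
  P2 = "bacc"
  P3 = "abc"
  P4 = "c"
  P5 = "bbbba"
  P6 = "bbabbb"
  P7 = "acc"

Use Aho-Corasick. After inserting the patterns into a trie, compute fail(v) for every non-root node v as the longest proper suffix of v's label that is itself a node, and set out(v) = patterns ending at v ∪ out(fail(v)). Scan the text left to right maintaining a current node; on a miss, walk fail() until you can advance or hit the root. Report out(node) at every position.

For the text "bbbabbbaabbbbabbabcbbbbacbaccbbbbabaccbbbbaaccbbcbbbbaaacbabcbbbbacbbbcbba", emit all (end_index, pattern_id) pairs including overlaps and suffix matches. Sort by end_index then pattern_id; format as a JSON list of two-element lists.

Build automaton:
Trie nodes:
  n0 'ε': a→1 b→5 c→3
  n1 'a': a→2 b→9 c→19
  n2 'aa': ·  ←P0
  n3 'c': c→4  ←P4
  n4 'cc': ·  ←P1
  n5 'b': a→6 b→11
  n6 'ba': c→7
  n7 'bac': c→8
  n8 'bacc': ·  ←P2
  n9 'ab': c→10
  n10 'abc': ·  ←P3
  n11 'bb': a→15 b→12
  n12 'bbb': b→13
  n13 'bbbb': a→14
  n14 'bbbba': ·  ←P5
  n15 'bba': b→16
  n16 'bbab': b→17
  n17 'bbabb': b→18
  n18 'bbabbb': ·  ←P6
  n19 'ac': c→20
  n20 'acc': ·  ←P7

BFS fail/out derivation:
  n1('a'): parent n0 fail=0; on 'a' 0 → fail=0;  out ∅∪∅=∅
  n3('c'): parent n0 fail=0; on 'c' 0 → fail=0;  out {4}∪∅={4}
  n5('b'): parent n0 fail=0; on 'b' 0 → fail=0;  out ∅∪∅=∅
  n2('aa'): parent n1 fail=0; on 'a' 0 → fail=1;  out {0}∪∅={0}
  n4('cc'): parent n3 fail=0; on 'c' 0 → fail=3;  out {1}∪{4}={1,4}
  n6('ba'): parent n5 fail=0; on 'a' 0 → fail=1;  out ∅∪∅=∅
  n9('ab'): parent n1 fail=0; on 'b' 0 → fail=5;  out ∅∪∅=∅
  n11('bb'): parent n5 fail=0; on 'b' 0 → fail=5;  out ∅∪∅=∅
  n19('ac'): parent n1 fail=0; on 'c' 0 → fail=3;  out ∅∪{4}={4}
  n7('bac'): parent n6 fail=1; on 'c' 1 → fail=19;  out ∅∪{4}={4}
  n10('abc'): parent n9 fail=5; on 'c' 5→0 → fail=3;  out {3}∪{4}={3,4}
  n12('bbb'): parent n11 fail=5; on 'b' 5 → fail=11;  out ∅∪∅=∅
  n15('bba'): parent n11 fail=5; on 'a' 5 → fail=6;  out ∅∪∅=∅
  n20('acc'): parent n19 fail=3; on 'c' 3 → fail=4;  out {7}∪{1,4}={1,4,7}
  n8('bacc'): parent n7 fail=19; on 'c' 19 → fail=20;  out {2}∪{1,4,7}={1,2,4,7}
  n13('bbbb'): parent n12 fail=11; on 'b' 11 → fail=12;  out ∅∪∅=∅
  n16('bbab'): parent n15 fail=6; on 'b' 6→1 → fail=9;  out ∅∪∅=∅
  n14('bbbba'): parent n13 fail=12; on 'a' 12→11 → fail=15;  out {5}∪∅={5}
  n17('bbabb'): parent n16 fail=9; on 'b' 9→5 → fail=11;  out ∅∪∅=∅
  n18('bbabbb'): parent n17 fail=11; on 'b' 11 → fail=12;  out {6}∪∅={6}

Text stream:
pos 0 'b': at 5
pos 1 'b': at 11
pos 2 'b': at 12
pos 3 'a': at 15 (fail-walked)
pos 4 'b': at 16
pos 5 'b': at 17
pos 6 'b': at 18  ** P6@[1:6]
pos 7 'a': at 15 (fail-walked)
pos 8 'a': at 2 (fail-walked)  ** P0@[7:8]
pos 9 'b': at 9 (fail-walked)
pos 10 'b': at 11 (fail-walked)
pos 11 'b': at 12
pos 12 'b': at 13
pos 13 'a': at 14  ** P5@[9:13]
pos 14 'b': at 16 (fail-walked)
pos 15 'b': at 17
pos 16 'a': at 15 (fail-walked)
pos 17 'b': at 16
pos 18 'c': at 10 (fail-walked)  ** P3@[16:18],P4@[18:18]
pos 19 'b': at 5 (fail-walked)
pos 20 'b': at 11
pos 21 'b': at 12
pos 22 'b': at 13
pos 23 'a': at 14  ** P5@[19:23]
pos 24 'c': at 7 (fail-walked)  ** P4@[24:24]
pos 25 'b': at 5 (fail-walked)
pos 26 'a': at 6
pos 27 'c': at 7  ** P4@[27:27]
pos 28 'c': at 8  ** P1@[27:28],P2@[25:28],P4@[28:28],P7@[26:28]
pos 29 'b': at 5 (fail-walked)
pos 30 'b': at 11
pos 31 'b': at 12
pos 32 'b': at 13
pos 33 'a': at 14  ** P5@[29:33]
pos 34 'b': at 16 (fail-walked)
pos 35 'a': at 6 (fail-walked)
pos 36 'c': at 7  ** P4@[36:36]
pos 37 'c': at 8  ** P1@[36:37],P2@[34:37],P4@[37:37],P7@[35:37]
pos 38 'b': at 5 (fail-walked)
pos 39 'b': at 11
pos 40 'b': at 12
pos 41 'b': at 13
pos 42 'a': at 14  ** P5@[38:42]
pos 43 'a': at 2 (fail-walked)  ** P0@[42:43]
pos 44 'c': at 19 (fail-walked)  ** P4@[44:44]
pos 45 'c': at 20  ** P1@[44:45],P4@[45:45],P7@[43:45]
pos 46 'b': at 5 (fail-walked)
pos 47 'b': at 11
pos 48 'c': at 3 (fail-walked)  ** P4@[48:48]
pos 49 'b': at 5 (fail-walked)
pos 50 'b': at 11
pos 51 'b': at 12
pos 52 'b': at 13
pos 53 'a': at 14  ** P5@[49:53]
pos 54 'a': at 2 (fail-walked)  ** P0@[53:54]
pos 55 'a': at 2 (fail-walked)  ** P0@[54:55]
pos 56 'c': at 19 (fail-walked)  ** P4@[56:56]
pos 57 'b': at 5 (fail-walked)
pos 58 'a': at 6
pos 59 'b': at 9 (fail-walked)
pos 60 'c': at 10  ** P3@[58:60],P4@[60:60]
pos 61 'b': at 5 (fail-walked)
pos 62 'b': at 11
pos 63 'b': at 12
pos 64 'b': at 13
pos 65 'a': at 14  ** P5@[61:65]
pos 66 'c': at 7 (fail-walked)  ** P4@[66:66]
pos 67 'b': at 5 (fail-walked)
pos 68 'b': at 11
pos 69 'b': at 12
pos 70 'c': at 3 (fail-walked)  ** P4@[70:70]
pos 71 'b': at 5 (fail-walked)
pos 72 'b': at 11
pos 73 'a': at 15

Matches: [[6,6],[8,0],[13,5],[18,3],[18,4],[23,5],[24,4],[27,4],[28,1],[28,2],[28,4],[28,7],[33,5],[36,4],[37,1],[37,2],[37,4],[37,7],[42,5],[43,0],[44,4],[45,1],[45,4],[45,7],[48,4],[53,5],[54,0],[55,0],[56,4],[60,3],[60,4],[65,5],[66,4],[70,4]]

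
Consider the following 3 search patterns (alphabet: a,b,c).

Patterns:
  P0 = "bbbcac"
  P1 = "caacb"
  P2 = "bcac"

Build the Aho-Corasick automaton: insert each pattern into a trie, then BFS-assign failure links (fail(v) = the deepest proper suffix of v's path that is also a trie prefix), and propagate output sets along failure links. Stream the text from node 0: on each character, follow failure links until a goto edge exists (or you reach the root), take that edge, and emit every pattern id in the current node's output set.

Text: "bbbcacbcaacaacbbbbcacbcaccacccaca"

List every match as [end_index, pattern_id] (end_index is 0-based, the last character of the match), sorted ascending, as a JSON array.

Build automaton:
Trie nodes:
  n0 'ε': b→1 c→7
  n1 'b': b→2 c→12
  n2 'bb': b→3
  n3 'bbb': c→4
  n4 'bbbc': a→5
  n5 'bbbca': c→6
  n6 'bbbcac': ·  ←P0
  n7 'c': a→8
  n8 'ca': a→9
  n9 'caa': c→10
  n10 'caac': b→11
  n11 'caacb': ·  ←P1
  n12 'bc': a→13
  n13 'bca': c→14
  n14 'bcac': ·  ←P2

BFS fail/out derivation:
  fail(1) 'b': from fail(0)=0 chase 'b': 0 ⇒ 0;  out=∅∪out(0)=∅
  fail(7) 'c': from fail(0)=0 chase 'c': 0 ⇒ 0;  out=∅∪out(0)=∅
  fail(2) 'bb': from fail(1)=0 chase 'b': 0 ⇒ 1;  out=∅∪out(1)=∅
  fail(8) 'ca': from fail(7)=0 chase 'a': 0 ⇒ 0;  out=∅∪out(0)=∅
  fail(12) 'bc': from fail(1)=0 chase 'c': 0 ⇒ 7;  out=∅∪out(7)=∅
  fail(3) 'bbb': from fail(2)=1 chase 'b': 1 ⇒ 2;  out=∅∪out(2)=∅
  fail(9) 'caa': from fail(8)=0 chase 'a': 0 ⇒ 0;  out=∅∪out(0)=∅
  fail(13) 'bca': from fail(12)=7 chase 'a': 7 ⇒ 8;  out=∅∪out(8)=∅
  fail(4) 'bbbc': from fail(3)=2 chase 'c': 2→1 ⇒ 12;  out=∅∪out(12)=∅
  fail(10) 'caac': from fail(9)=0 chase 'c': 0 ⇒ 7;  out=∅∪out(7)=∅
  fail(14) 'bcac': from fail(13)=8 chase 'c': 8→0 ⇒ 7;  out={2}∪out(7)={2}
  fail(5) 'bbbca': from fail(4)=12 chase 'a': 12 ⇒ 13;  out=∅∪out(13)=∅
  fail(11) 'caacb': from fail(10)=7 chase 'b': 7→0 ⇒ 1;  out={1}∪out(1)={1}
  fail(6) 'bbbcac': from fail(5)=13 chase 'c': 13 ⇒ 14;  out={0}∪out(14)={0,2}

Text stream:
[0] read 'b'  n0⇒n1
[1] read 'b'  n1⇒n2
[2] read 'b'  n2⇒n3
[3] read 'c'  n3⇒n4
[4] read 'a'  n4⇒n5
[5] read 'c'  n5⇒n6  → match P0@[0:5],P2@[2:5]
[6] read 'b'  n6⇒n1 ·f
[7] read 'c'  n1⇒n12
[8] read 'a'  n12⇒n13
[9] read 'a'  n13⇒n9 ·f
[10] read 'c'  n9⇒n10
[11] read 'a'  n10⇒n8 ·f
[12] read 'a'  n8⇒n9
[13] read 'c'  n9⇒n10
[14] read 'b'  n10⇒n11  → match P1@[10:14]
[15] read 'b'  n11⇒n2 ·f
[16] read 'b'  n2⇒n3
[17] read 'b'  n3⇒n3 ·f
[18] read 'c'  n3⇒n4
[19] read 'a'  n4⇒n5
[20] read 'c'  n5⇒n6  → match P0@[15:20],P2@[17:20]
[21] read 'b'  n6⇒n1 ·f
[22] read 'c'  n1⇒n12
[23] read 'a'  n12⇒n13
[24] read 'c'  n13⇒n14  → match P2@[21:24]
[25] read 'c'  n14⇒n7 ·f
[26] read 'a'  n7⇒n8
[27] read 'c'  n8⇒n7 ·f
[28] read 'c'  n7⇒n7 ·f
[29] read 'c'  n7⇒n7 ·f
[30] read 'a'  n7⇒n8
[31] read 'c'  n8⇒n7 ·f
[32] read 'a'  n7⇒n8

Result: [[5,0],[5,2],[14,1],[20,0],[20,2],[24,2]]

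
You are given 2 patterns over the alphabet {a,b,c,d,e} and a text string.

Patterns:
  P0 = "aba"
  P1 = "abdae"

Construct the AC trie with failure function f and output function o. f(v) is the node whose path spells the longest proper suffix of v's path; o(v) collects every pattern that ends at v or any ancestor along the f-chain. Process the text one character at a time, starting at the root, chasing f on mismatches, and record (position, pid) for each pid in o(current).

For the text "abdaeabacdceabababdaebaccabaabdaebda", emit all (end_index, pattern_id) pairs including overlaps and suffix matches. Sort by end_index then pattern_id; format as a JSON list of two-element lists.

Build:
Trie (insert patterns):
  0='ε' goto a→1
  1='a' goto b→2
  2='ab' goto a→3 d→4
  3='aba' goto ·  ←P0
  4='abd' goto a→5
  5='abda' goto e→6
  6='abdae' goto ·  ←P1

Failure links (BFS by depth):
  n1('a'): parent n0 fail=0; on 'a' 0 → fail=0;  out ∅∪∅=∅
  n2('ab'): parent n1 fail=0; on 'b' 0 → fail=0;  out ∅∪∅=∅
  n3('aba'): parent n2 fail=0; on 'a' 0 → fail=1;  out {0}∪∅={0}
  n4('abd'): parent n2 fail=0; on 'd' 0 → fail=0;  out ∅∪∅=∅
  n5('abda'): parent n4 fail=0; on 'a' 0 → fail=1;  out ∅∪∅=∅
  n6('abdae'): parent n5 fail=1; on 'e' 1→0 → fail=0;  out {1}∪∅={1}

Scan:
i=0 'a': node 0→1
i=1 'b': node 1→2
i=2 'd': node 2→4
i=3 'a': node 4→5
i=4 'e': node 5→6  emit P1@[0:4]
i=5 'a': node 6→1 ·f
i=6 'b': node 1→2
i=7 'a': node 2→3  emit P0@[5:7]
i=8 'c': node 3→0 ·f
i=9 'd': node 0→0
i=10 'c': node 0→0
i=11 'e': node 0→0
i=12 'a': node 0→1
i=13 'b': node 1→2
i=14 'a': node 2→3  emit P0@[12:14]
i=15 'b': node 3→2 ·f
i=16 'a': node 2→3  emit P0@[14:16]
i=17 'b': node 3→2 ·f
i=18 'd': node 2→4
i=19 'a': node 4→5
i=20 'e': node 5→6  emit P1@[16:20]
i=21 'b': node 6→0 ·f
i=22 'a': node 0→1
i=23 'c': node 1→0 ·f
i=24 'c': node 0→0
i=25 'a': node 0→1
i=26 'b': node 1→2
i=27 'a': node 2→3  emit P0@[25:27]
i=28 'a': node 3→1 ·f
i=29 'b': node 1→2
i=30 'd': node 2→4
i=31 'a': node 4→5
i=32 'e': node 5→6  emit P1@[28:32]
i=33 'b': node 6→0 ·f
i=34 'd': node 0→0
i=35 'a': node 0→1

Result: [[4,1],[7,0],[14,0],[16,0],[20,1],[27,0],[32,1]]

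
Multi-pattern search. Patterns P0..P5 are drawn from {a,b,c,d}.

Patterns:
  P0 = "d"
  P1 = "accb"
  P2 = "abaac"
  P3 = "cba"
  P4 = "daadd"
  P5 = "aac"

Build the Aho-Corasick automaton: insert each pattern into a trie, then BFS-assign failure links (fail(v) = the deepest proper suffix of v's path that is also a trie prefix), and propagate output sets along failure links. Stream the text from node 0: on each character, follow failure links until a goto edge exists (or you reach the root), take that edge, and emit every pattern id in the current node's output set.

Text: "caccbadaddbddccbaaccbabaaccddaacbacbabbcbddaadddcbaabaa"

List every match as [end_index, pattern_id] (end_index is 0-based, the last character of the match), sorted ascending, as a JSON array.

Build:
Trie (insert patterns):
  n0 'ε': a→2 c→10 d→1
  n1 'd': a→13  ←P0
  n2 'a': a→17 b→6 c→3
  n3 'ac': c→4
  n4 'acc': b→5
  n5 'accb': ·  ←P1
  n6 'ab': a→7
  n7 'aba': a→8
  n8 'abaa': c→9
  n9 'abaac': ·  ←P2
  n10 'c': b→11
  n11 'cb': a→12
  n12 'cba': ·  ←P3
  n13 'da': a→14
  n14 'daa': d→15
  n15 'daad': d→16
  n16 'daadd': ·  ←P4
  n17 'aa': c→18
  n18 'aac': ·  ←P5

BFS fail/out derivation:
  n1('d'): parent n0 fail=0; on 'd' 0 → fail=0;  out {0}∪∅={0}
  n2('a'): parent n0 fail=0; on 'a' 0 → fail=0;  out ∅∪∅=∅
  n10('c'): parent n0 fail=0; on 'c' 0 → fail=0;  out ∅∪∅=∅
  n3('ac'): parent n2 fail=0; on 'c' 0 → fail=10;  out ∅∪∅=∅
  n6('ab'): parent n2 fail=0; on 'b' 0 → fail=0;  out ∅∪∅=∅
  n11('cb'): parent n10 fail=0; on 'b' 0 → fail=0;  out ∅∪∅=∅
  n13('da'): parent n1 fail=0; on 'a' 0 → fail=2;  out ∅∪∅=∅
  n17('aa'): parent n2 fail=0; on 'a' 0 → fail=2;  out ∅∪∅=∅
  n4('acc'): parent n3 fail=10; on 'c' 10→0 → fail=10;  out ∅∪∅=∅
  n7('aba'): parent n6 fail=0; on 'a' 0 → fail=2;  out ∅∪∅=∅
  n12('cba'): parent n11 fail=0; on 'a' 0 → fail=2;  out {3}∪∅={3}
  n14('daa'): parent n13 fail=2; on 'a' 2 → fail=17;  out ∅∪∅=∅
  n18('aac'): parent n17 fail=2; on 'c' 2 → fail=3;  out {5}∪∅={5}
  n5('accb'): parent n4 fail=10; on 'b' 10 → fail=11;  out {1}∪∅={1}
  n8('abaa'): parent n7 fail=2; on 'a' 2 → fail=17;  out ∅∪∅=∅
  n15('daad'): parent n14 fail=17; on 'd' 17→2→0 → fail=1;  out ∅∪{0}={0}
  n9('abaac'): parent n8 fail=17; on 'c' 17 → fail=18;  out {2}∪{5}={2,5}
  n16('daadd'): parent n15 fail=1; on 'd' 1→0 → fail=1;  out {4}∪{0}={0,4}

Scan:
[0] read 'c'  n0⇒n10
[1] read 'a'  n10⇒n2 (via fail)
[2] read 'c'  n2⇒n3
[3] read 'c'  n3⇒n4
[4] read 'b'  n4⇒n5  ** P1@[1:4]
[5] read 'a'  n5⇒n12 (via fail)  ** P3@[3:5]
[6] read 'd'  n12⇒n1 (via fail)  ** P0@[6:6]
[7] read 'a'  n1⇒n13
[8] read 'd'  n13⇒n1 (via fail)  ** P0@[8:8]
[9] read 'd'  n1⇒n1 (via fail)  ** P0@[9:9]
[10] read 'b'  n1⇒n0 (via fail)
[11] read 'd'  n0⇒n1  ** P0@[11:11]
[12] read 'd'  n1⇒n1 (via fail)  ** P0@[12:12]
[13] read 'c'  n1⇒n10 (via fail)
[14] read 'c'  n10⇒n10 (via fail)
[15] read 'b'  n10⇒n11
[16] read 'a'  n11⇒n12  ** P3@[14:16]
[17] read 'a'  n12⇒n17 (via fail)
[18] read 'c'  n17⇒n18  ** P5@[16:18]
[19] read 'c'  n18⇒n4 (via fail)
[20] read 'b'  n4⇒n5  ** P1@[17:20]
[21] read 'a'  n5⇒n12 (via fail)  ** P3@[19:21]
[22] read 'b'  n12⇒n6 (via fail)
[23] read 'a'  n6⇒n7
[24] read 'a'  n7⇒n8
[25] read 'c'  n8⇒n9  ** P2@[21:25],P5@[23:25]
[26] read 'c'  n9⇒n4 (via fail)
[27] read 'd'  n4⇒n1 (via fail)  ** P0@[27:27]
[28] read 'd'  n1⇒n1 (via fail)  ** P0@[28:28]
[29] read 'a'  n1⇒n13
[30] read 'a'  n13⇒n14
[31] read 'c'  n14⇒n18 (via fail)  ** P5@[29:31]
[32] read 'b'  n18⇒n11 (via fail)
[33] read 'a'  n11⇒n12  ** P3@[31:33]
[34] read 'c'  n12⇒n3 (via fail)
[35] read 'b'  n3⇒n11 (via fail)
[36] read 'a'  n11⇒n12  ** P3@[34:36]
[37] read 'b'  n12⇒n6 (via fail)
[38] read 'b'  n6⇒n0 (via fail)
[39] read 'c'  n0⇒n10
[40] read 'b'  n10⇒n11
[41] read 'd'  n11⇒n1 (via fail)  ** P0@[41:41]
[42] read 'd'  n1⇒n1 (via fail)  ** P0@[42:42]
[43] read 'a'  n1⇒n13
[44] read 'a'  n13⇒n14
[45] read 'd'  n14⇒n15  ** P0@[45:45]
[46] read 'd'  n15⇒n16  ** P0@[46:46],P4@[42:46]
[47] read 'd'  n16⇒n1 (via fail)  ** P0@[47:47]
[48] read 'c'  n1⇒n10 (via fail)
[49] read 'b'  n10⇒n11
[50] read 'a'  n11⇒n12  ** P3@[48:50]
[51] read 'a'  n12⇒n17 (via fail)
[52] read 'b'  n17⇒n6 (via fail)
[53] read 'a'  n6⇒n7
[54] read 'a'  n7⇒n8

All matches (sorted): [[4,1],[5,3],[6,0],[8,0],[9,0],[11,0],[12,0],[16,3],[18,5],[20,1],[21,3],[25,2],[25,5],[27,0],[28,0],[31,5],[33,3],[36,3],[41,0],[42,0],[45,0],[46,0],[46,4],[47,0],[50,3]]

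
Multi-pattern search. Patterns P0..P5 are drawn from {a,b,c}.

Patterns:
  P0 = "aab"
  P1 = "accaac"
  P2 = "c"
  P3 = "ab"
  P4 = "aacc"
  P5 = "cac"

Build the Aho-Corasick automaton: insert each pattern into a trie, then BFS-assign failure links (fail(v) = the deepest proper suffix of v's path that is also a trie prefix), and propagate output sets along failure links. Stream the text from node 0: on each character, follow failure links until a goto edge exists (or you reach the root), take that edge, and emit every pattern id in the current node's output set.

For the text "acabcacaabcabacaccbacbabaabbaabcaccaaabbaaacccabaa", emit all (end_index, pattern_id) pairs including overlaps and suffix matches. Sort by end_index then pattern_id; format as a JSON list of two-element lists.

Build:
Trie (insert patterns):
  n0 'ε': a→1 c→9
  n1 'a': a→2 b→10 c→4
  n2 'aa': b→3 c→11
  n3 'aab': ·  ←P0
  n4 'ac': c→5
  n5 'acc': a→6
  n6 'acca': a→7
  n7 'accaa': c→8
  n8 'accaac': ·  ←P1
  n9 'c': a→13  ←P2
  n10 'ab': ·  ←P3
  n11 'aac': c→12
  n12 'aacc': ·  ←P4
  n13 'ca': c→14
  n14 'cac': ·  ←P5

Failure links (BFS by depth):
  fail(1) 'a': from fail(0)=0 chase 'a': 0 ⇒ 0;  out=∅∪out(0)=∅
  fail(9) 'c': from fail(0)=0 chase 'c': 0 ⇒ 0;  out={2}∪out(0)={2}
  fail(2) 'aa': from fail(1)=0 chase 'a': 0 ⇒ 1;  out=∅∪out(1)=∅
  fail(4) 'ac': from fail(1)=0 chase 'c': 0 ⇒ 9;  out=∅∪out(9)={2}
  fail(10) 'ab': from fail(1)=0 chase 'b': 0 ⇒ 0;  out={3}∪out(0)={3}
  fail(13) 'ca': from fail(9)=0 chase 'a': 0 ⇒ 1;  out=∅∪out(1)=∅
  fail(3) 'aab': from fail(2)=1 chase 'b': 1 ⇒ 10;  out={0}∪out(10)={0,3}
  fail(5) 'acc': from fail(4)=9 chase 'c': 9→0 ⇒ 9;  out=∅∪out(9)={2}
  fail(11) 'aac': from fail(2)=1 chase 'c': 1 ⇒ 4;  out=∅∪out(4)={2}
  fail(14) 'cac': from fail(13)=1 chase 'c': 1 ⇒ 4;  out={5}∪out(4)={2,5}
  fail(6) 'acca': from fail(5)=9 chase 'a': 9 ⇒ 13;  out=∅∪out(13)=∅
  fail(12) 'aacc': from fail(11)=4 chase 'c': 4 ⇒ 5;  out={4}∪out(5)={2,4}
  fail(7) 'accaa': from fail(6)=13 chase 'a': 13→1 ⇒ 2;  out=∅∪out(2)=∅
  fail(8) 'accaac': from fail(7)=2 chase 'c': 2 ⇒ 11;  out={1}∪out(11)={1,2}

Run:
i=0 'a': node 0→1
i=1 'c': node 1→4  emit P2@[1:1]
i=2 'a': node 4→13 (via fail)
i=3 'b': node 13→10 (via fail)  emit P3@[2:3]
i=4 'c': node 10→9 (via fail)  emit P2@[4:4]
i=5 'a': node 9→13
i=6 'c': node 13→14  emit P2@[6:6],P5@[4:6]
i=7 'a': node 14→13 (via fail)
i=8 'a': node 13→2 (via fail)
i=9 'b': node 2→3  emit P0@[7:9],P3@[8:9]
i=10 'c': node 3→9 (via fail)  emit P2@[10:10]
i=11 'a': node 9→13
i=12 'b': node 13→10 (via fail)  emit P3@[11:12]
i=13 'a': node 10→1 (via fail)
i=14 'c': node 1→4  emit P2@[14:14]
i=15 'a': node 4→13 (via fail)
i=16 'c': node 13→14  emit P2@[16:16],P5@[14:16]
i=17 'c': node 14→5 (via fail)  emit P2@[17:17]
i=18 'b': node 5→0 (via fail)
i=19 'a': node 0→1
i=20 'c': node 1→4  emit P2@[20:20]
i=21 'b': node 4→0 (via fail)
i=22 'a': node 0→1
i=23 'b': node 1→10  emit P3@[22:23]
i=24 'a': node 10→1 (via fail)
i=25 'a': node 1→2
i=26 'b': node 2→3  emit P0@[24:26],P3@[25:26]
i=27 'b': node 3→0 (via fail)
i=28 'a': node 0→1
i=29 'a': node 1→2
i=30 'b': node 2→3  emit P0@[28:30],P3@[29:30]
i=31 'c': node 3→9 (via fail)  emit P2@[31:31]
i=32 'a': node 9→13
i=33 'c': node 13→14  emit P2@[33:33],P5@[31:33]
i=34 'c': node 14→5 (via fail)  emit P2@[34:34]
i=35 'a': node 5→6
i=36 'a': node 6→7
i=37 'a': node 7→2 (via fail)
i=38 'b': node 2→3  emit P0@[36:38],P3@[37:38]
i=39 'b': node 3→0 (via fail)
i=40 'a': node 0→1
i=41 'a': node 1→2
i=42 'a': node 2→2 (via fail)
i=43 'c': node 2→11  emit P2@[43:43]
i=44 'c': node 11→12  emit P2@[44:44],P4@[41:44]
i=45 'c': node 12→9 (via fail)  emit P2@[45:45]
i=46 'a': node 9→13
i=47 'b': node 13→10 (via fail)  emit P3@[46:47]
i=48 'a': node 10→1 (via fail)
i=49 'a': node 1→2

Matches: [[1,2],[3,3],[4,2],[6,2],[6,5],[9,0],[9,3],[10,2],[12,3],[14,2],[16,2],[16,5],[17,2],[20,2],[23,3],[26,0],[26,3],[30,0],[30,3],[31,2],[33,2],[33,5],[34,2],[38,0],[38,3],[43,2],[44,2],[44,4],[45,2],[47,3]]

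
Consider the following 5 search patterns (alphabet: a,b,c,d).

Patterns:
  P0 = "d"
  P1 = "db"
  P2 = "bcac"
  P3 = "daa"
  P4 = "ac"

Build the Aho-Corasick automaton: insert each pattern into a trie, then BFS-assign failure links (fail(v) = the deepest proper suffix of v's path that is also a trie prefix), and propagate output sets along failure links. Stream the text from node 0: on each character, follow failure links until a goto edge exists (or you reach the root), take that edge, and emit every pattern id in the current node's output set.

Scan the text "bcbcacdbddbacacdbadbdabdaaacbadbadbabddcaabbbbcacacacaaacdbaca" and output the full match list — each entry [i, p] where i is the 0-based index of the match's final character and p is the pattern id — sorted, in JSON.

Construct AC machine:
Trie (insert patterns):
  n0 'ε': a→9 b→3 d→1
  n1 'd': a→7 b→2  ←P0
  n2 'db': ·  ←P1
  n3 'b': c→4
  n4 'bc': a→5
  n5 'bca': c→6
  n6 'bcac': ·  ←P2
  n7 'da': a→8
  n8 'daa': ·  ←P3
  n9 'a': c→10
  n10 'ac': ·  ←P4

BFS fail/out derivation:
  n1('d'): parent n0 fail=0; on 'd' 0 → fail=0;  out {0}∪∅={0}
  n3('b'): parent n0 fail=0; on 'b' 0 → fail=0;  out ∅∪∅=∅
  n9('a'): parent n0 fail=0; on 'a' 0 → fail=0;  out ∅∪∅=∅
  n2('db'): parent n1 fail=0; on 'b' 0 → fail=3;  out {1}∪∅={1}
  n4('bc'): parent n3 fail=0; on 'c' 0 → fail=0;  out ∅∪∅=∅
  n7('da'): parent n1 fail=0; on 'a' 0 → fail=9;  out ∅∪∅=∅
  n10('ac'): parent n9 fail=0; on 'c' 0 → fail=0;  out {4}∪∅={4}
  n5('bca'): parent n4 fail=0; on 'a' 0 → fail=9;  out ∅∪∅=∅
  n8('daa'): parent n7 fail=9; on 'a' 9→0 → fail=9;  out {3}∪∅={3}
  n6('bcac'): parent n5 fail=9; on 'c' 9 → fail=10;  out {2}∪{4}={2,4}

Scan:
pos 0 'b': at 3
pos 1 'c': at 4
pos 2 'b': at 3 ·f
pos 3 'c': at 4
pos 4 'a': at 5
pos 5 'c': at 6  ** P2@[2:5],P4@[4:5]
pos 6 'd': at 1 ·f  ** P0@[6:6]
pos 7 'b': at 2  ** P1@[6:7]
pos 8 'd': at 1 ·f  ** P0@[8:8]
pos 9 'd': at 1 ·f  ** P0@[9:9]
pos 10 'b': at 2  ** P1@[9:10]
pos 11 'a': at 9 ·f
pos 12 'c': at 10  ** P4@[11:12]
pos 13 'a': at 9 ·f
pos 14 'c': at 10  ** P4@[13:14]
pos 15 'd': at 1 ·f  ** P0@[15:15]
pos 16 'b': at 2  ** P1@[15:16]
pos 17 'a': at 9 ·f
pos 18 'd': at 1 ·f  ** P0@[18:18]
pos 19 'b': at 2  ** P1@[18:19]
pos 20 'd': at 1 ·f  ** P0@[20:20]
pos 21 'a': at 7
pos 22 'b': at 3 ·f
pos 23 'd': at 1 ·f  ** P0@[23:23]
pos 24 'a': at 7
pos 25 'a': at 8  ** P3@[23:25]
pos 26 'a': at 9 ·f
pos 27 'c': at 10  ** P4@[26:27]
pos 28 'b': at 3 ·f
pos 29 'a': at 9 ·f
pos 30 'd': at 1 ·f  ** P0@[30:30]
pos 31 'b': at 2  ** P1@[30:31]
pos 32 'a': at 9 ·f
pos 33 'd': at 1 ·f  ** P0@[33:33]
pos 34 'b': at 2  ** P1@[33:34]
pos 35 'a': at 9 ·f
pos 36 'b': at 3 ·f
pos 37 'd': at 1 ·f  ** P0@[37:37]
pos 38 'd': at 1 ·f  ** P0@[38:38]
pos 39 'c': at 0 ·f
pos 40 'a': at 9
pos 41 'a': at 9 ·f
pos 42 'b': at 3 ·f
pos 43 'b': at 3 ·f
pos 44 'b': at 3 ·f
pos 45 'b': at 3 ·f
pos 46 'c': at 4
pos 47 'a': at 5
pos 48 'c': at 6  ** P2@[45:48],P4@[47:48]
pos 49 'a': at 9 ·f
pos 50 'c': at 10  ** P4@[49:50]
pos 51 'a': at 9 ·f
pos 52 'c': at 10  ** P4@[51:52]
pos 53 'a': at 9 ·f
pos 54 'a': at 9 ·f
pos 55 'a': at 9 ·f
pos 56 'c': at 10  ** P4@[55:56]
pos 57 'd': at 1 ·f  ** P0@[57:57]
pos 58 'b': at 2  ** P1@[57:58]
pos 59 'a': at 9 ·f
pos 60 'c': at 10  ** P4@[59:60]
pos 61 'a': at 9 ·f

Matches: [[5,2],[5,4],[6,0],[7,1],[8,0],[9,0],[10,1],[12,4],[14,4],[15,0],[16,1],[18,0],[19,1],[20,0],[23,0],[25,3],[27,4],[30,0],[31,1],[33,0],[34,1],[37,0],[38,0],[48,2],[48,4],[50,4],[52,4],[56,4],[57,0],[58,1],[60,4]]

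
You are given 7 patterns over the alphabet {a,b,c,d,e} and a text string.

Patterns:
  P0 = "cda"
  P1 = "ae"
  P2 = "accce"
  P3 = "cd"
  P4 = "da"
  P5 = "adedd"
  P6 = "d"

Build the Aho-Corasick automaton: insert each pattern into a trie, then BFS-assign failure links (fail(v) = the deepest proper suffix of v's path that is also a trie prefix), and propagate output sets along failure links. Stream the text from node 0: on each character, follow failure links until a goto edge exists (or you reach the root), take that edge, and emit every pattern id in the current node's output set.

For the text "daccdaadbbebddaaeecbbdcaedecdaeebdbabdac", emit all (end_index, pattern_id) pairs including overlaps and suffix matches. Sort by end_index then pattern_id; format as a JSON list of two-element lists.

Build:
Trie (insert patterns):
  0='ε' goto a→4 c→1 d→10
  1='c' goto d→2
  2='cd' goto a→3  [P3 ends]
  3='cda' goto ·  [P0 ends]
  4='a' goto c→6 d→12 e→5
  5='ae' goto ·  [P1 ends]
  6='ac' goto c→7
  7='acc' goto c→8
  8='accc' goto e→9
  9='accce' goto ·  [P2 ends]
  10='d' goto a→11  [P6 ends]
  11='da' goto ·  [P4 ends]
  12='ad' goto e→13
  13='ade' goto d→14
  14='aded' goto d→15
  15='adedd' goto ·  [P5 ends]

BFS fail/out derivation:
  fail(1) 'c': from fail(0)=0 chase 'c': 0 ⇒ 0;  out=∅∪out(0)=∅
  fail(4) 'a': from fail(0)=0 chase 'a': 0 ⇒ 0;  out=∅∪out(0)=∅
  fail(10) 'd': from fail(0)=0 chase 'd': 0 ⇒ 0;  out={6}∪out(0)={6}
  fail(2) 'cd': from fail(1)=0 chase 'd': 0 ⇒ 10;  out={3}∪out(10)={3,6}
  fail(5) 'ae': from fail(4)=0 chase 'e': 0 ⇒ 0;  out={1}∪out(0)={1}
  fail(6) 'ac': from fail(4)=0 chase 'c': 0 ⇒ 1;  out=∅∪out(1)=∅
  fail(11) 'da': from fail(10)=0 chase 'a': 0 ⇒ 4;  out={4}∪out(4)={4}
  fail(12) 'ad': from fail(4)=0 chase 'd': 0 ⇒ 10;  out=∅∪out(10)={6}
  fail(3) 'cda': from fail(2)=10 chase 'a': 10 ⇒ 11;  out={0}∪out(11)={0,4}
  fail(7) 'acc': from fail(6)=1 chase 'c': 1→0 ⇒ 1;  out=∅∪out(1)=∅
  fail(13) 'ade': from fail(12)=10 chase 'e': 10→0 ⇒ 0;  out=∅∪out(0)=∅
  fail(8) 'accc': from fail(7)=1 chase 'c': 1→0 ⇒ 1;  out=∅∪out(1)=∅
  fail(14) 'aded': from fail(13)=0 chase 'd': 0 ⇒ 10;  out=∅∪out(10)={6}
  fail(9) 'accce': from fail(8)=1 chase 'e': 1→0 ⇒ 0;  out={2}∪out(0)={2}
  fail(15) 'adedd': from fail(14)=10 chase 'd': 10→0 ⇒ 10;  out={5}∪out(10)={5,6}

Text stream:
i=0 'd': node 0→10  emit P6@[0:0]
i=1 'a': node 10→11  emit P4@[0:1]
i=2 'c': node 11→6 ·f
i=3 'c': node 6→7
i=4 'd': node 7→2 ·f  emit P3@[3:4],P6@[4:4]
i=5 'a': node 2→3  emit P0@[3:5],P4@[4:5]
i=6 'a': node 3→4 ·f
i=7 'd': node 4→12  emit P6@[7:7]
i=8 'b': node 12→0 ·f
i=9 'b': node 0→0
i=10 'e': node 0→0
i=11 'b': node 0→0
i=12 'd': node 0→10  emit P6@[12:12]
i=13 'd': node 10→10 ·f  emit P6@[13:13]
i=14 'a': node 10→11  emit P4@[13:14]
i=15 'a': node 11→4 ·f
i=16 'e': node 4→5  emit P1@[15:16]
i=17 'e': node 5→0 ·f
i=18 'c': node 0→1
i=19 'b': node 1→0 ·f
i=20 'b': node 0→0
i=21 'd': node 0→10  emit P6@[21:21]
i=22 'c': node 10→1 ·f
i=23 'a': node 1→4 ·f
i=24 'e': node 4→5  emit P1@[23:24]
i=25 'd': node 5→10 ·f  emit P6@[25:25]
i=26 'e': node 10→0 ·f
i=27 'c': node 0→1
i=28 'd': node 1→2  emit P3@[27:28],P6@[28:28]
i=29 'a': node 2→3  emit P0@[27:29],P4@[28:29]
i=30 'e': node 3→5 ·f  emit P1@[29:30]
i=31 'e': node 5→0 ·f
i=32 'b': node 0→0
i=33 'd': node 0→10  emit P6@[33:33]
i=34 'b': node 10→0 ·f
i=35 'a': node 0→4
i=36 'b': node 4→0 ·f
i=37 'd': node 0→10  emit P6@[37:37]
i=38 'a': node 10→11  emit P4@[37:38]
i=39 'c': node 11→6 ·f

All matches (sorted): [[0,6],[1,4],[4,3],[4,6],[5,0],[5,4],[7,6],[12,6],[13,6],[14,4],[16,1],[21,6],[24,1],[25,6],[28,3],[28,6],[29,0],[29,4],[30,1],[33,6],[37,6],[38,4]]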